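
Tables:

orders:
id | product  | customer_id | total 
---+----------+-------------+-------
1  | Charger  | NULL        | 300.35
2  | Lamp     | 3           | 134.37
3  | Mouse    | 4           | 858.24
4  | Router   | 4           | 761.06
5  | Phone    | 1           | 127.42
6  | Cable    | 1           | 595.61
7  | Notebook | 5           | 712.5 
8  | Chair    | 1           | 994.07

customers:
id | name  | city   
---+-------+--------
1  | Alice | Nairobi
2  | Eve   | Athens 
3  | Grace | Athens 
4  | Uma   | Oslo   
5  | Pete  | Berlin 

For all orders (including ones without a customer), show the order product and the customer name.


LEFT JOIN keeps every row from orders (the left table); where customer_id has no match in customers, the customer columns become NULL. Walk through each order:
  - order 1 (Charger): customer_id=NULL, no match -> kept with NULL
  - order 2 (Lamp): customer_id=3 -> matches Grace
  - order 3 (Mouse): customer_id=4 -> matches Uma
  - order 4 (Router): customer_id=4 -> matches Uma
  - order 5 (Phone): customer_id=1 -> matches Alice
  - order 6 (Cable): customer_id=1 -> matches Alice
  - order 7 (Notebook): customer_id=5 -> matches Pete
  - order 8 (Chair): customer_id=1 -> matches Alice
All 8 rows appear; 1 has NULL customer.

SQL:
SELECT a.product, b.name AS customer
FROM orders a
LEFT JOIN customers b ON a.customer_id = b.id

Result:
product  | customer
---------+---------
Charger  | NULL    
Lamp     | Grace   
Mouse    | Uma     
Router   | Uma     
Phone    | Alice   
Cable    | Alice   
Notebook | Pete    
Chair    | Alice   


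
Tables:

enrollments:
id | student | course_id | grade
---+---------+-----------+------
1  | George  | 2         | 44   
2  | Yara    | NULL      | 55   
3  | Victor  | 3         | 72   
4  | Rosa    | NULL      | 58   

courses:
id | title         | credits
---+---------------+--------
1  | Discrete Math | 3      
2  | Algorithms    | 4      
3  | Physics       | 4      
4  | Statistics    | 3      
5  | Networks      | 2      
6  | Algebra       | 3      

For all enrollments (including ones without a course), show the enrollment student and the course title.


LEFT JOIN keeps every row from enrollments (the left table); where course_id has no match in courses, the course columns become NULL. Walk through each enrollment:
  - enrollment 1 (George): course_id=2 -> matches Algorithms
  - enrollment 2 (Yara): course_id=NULL, no match -> kept with NULL
  - enrollment 3 (Victor): course_id=3 -> matches Physics
  - enrollment 4 (Rosa): course_id=NULL, no match -> kept with NULL
All 4 rows appear; 2 have NULL course.

SQL:
SELECT a.student, b.title AS course
FROM enrollments a
LEFT JOIN courses b ON a.course_id = b.id

Result:
student | course    
--------+-----------
George  | Algorithms
Yara    | NULL      
Victor  | Physics   
Rosa    | NULL      


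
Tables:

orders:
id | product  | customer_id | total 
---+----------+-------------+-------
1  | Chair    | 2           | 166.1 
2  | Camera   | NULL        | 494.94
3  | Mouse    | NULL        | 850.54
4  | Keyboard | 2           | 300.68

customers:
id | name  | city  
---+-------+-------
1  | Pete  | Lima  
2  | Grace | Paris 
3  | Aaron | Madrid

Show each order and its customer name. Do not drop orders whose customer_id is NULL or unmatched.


LEFT JOIN keeps every row from orders (the left table); where customer_id has no match in customers, the customer columns become NULL. Walk through each order:
  - order 1 (Chair): customer_id=2 -> matches Grace
  - order 2 (Camera): customer_id=NULL, no match -> kept with NULL
  - order 3 (Mouse): customer_id=NULL, no match -> kept with NULL
  - order 4 (Keyboard): customer_id=2 -> matches Grace
All 4 rows appear; 2 have NULL customer.

SQL:
SELECT a.product, b.name AS customer
FROM orders a
LEFT JOIN customers b ON a.customer_id = b.id

Result:
product  | customer
---------+---------
Chair    | Grace   
Camera   | NULL    
Mouse    | NULL    
Keyboard | Grace   


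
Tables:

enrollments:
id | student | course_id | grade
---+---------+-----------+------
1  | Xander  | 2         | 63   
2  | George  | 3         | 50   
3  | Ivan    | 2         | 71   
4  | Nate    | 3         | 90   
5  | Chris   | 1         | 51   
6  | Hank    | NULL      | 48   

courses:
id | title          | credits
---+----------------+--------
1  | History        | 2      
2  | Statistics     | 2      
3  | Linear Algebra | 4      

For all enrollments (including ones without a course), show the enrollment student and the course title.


LEFT JOIN keeps every row from enrollments (the left table); where course_id has no match in courses, the course columns become NULL. Walk through each enrollment:
  - enrollment 1 (Xander): course_id=2 -> matches Statistics
  - enrollment 2 (George): course_id=3 -> matches Linear Algebra
  - enrollment 3 (Ivan): course_id=2 -> matches Statistics
  - enrollment 4 (Nate): course_id=3 -> matches Linear Algebra
  - enrollment 5 (Chris): course_id=1 -> matches History
  - enrollment 6 (Hank): course_id=NULL, no match -> kept with NULL
All 6 rows appear; 1 has NULL course.

SQL:
SELECT a.student, b.title AS course
FROM enrollments a
LEFT JOIN courses b ON a.course_id = b.id

Result:
student | course        
--------+---------------
Xander  | Statistics    
George  | Linear Algebra
Ivan    | Statistics    
Nate    | Linear Algebra
Chris   | History       
Hank    | NULL          


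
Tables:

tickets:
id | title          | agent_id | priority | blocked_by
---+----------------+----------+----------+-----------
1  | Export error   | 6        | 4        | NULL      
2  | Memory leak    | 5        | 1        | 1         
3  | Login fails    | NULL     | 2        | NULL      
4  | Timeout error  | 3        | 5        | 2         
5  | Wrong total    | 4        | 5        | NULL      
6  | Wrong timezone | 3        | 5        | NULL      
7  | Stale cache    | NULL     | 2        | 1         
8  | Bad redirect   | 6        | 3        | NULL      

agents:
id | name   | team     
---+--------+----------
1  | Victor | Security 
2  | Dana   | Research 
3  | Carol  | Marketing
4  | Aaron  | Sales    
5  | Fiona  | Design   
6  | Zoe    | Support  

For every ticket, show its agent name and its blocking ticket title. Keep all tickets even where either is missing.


Two LEFT JOINs from the same base table tickets: one to agents via agent_id, one to tickets itself via blocked_by. Both are LEFT so every ticket is preserved.
Match against agents:
  - ticket 1 (Export error): agent_id=6 -> matches Zoe
  - ticket 2 (Memory leak): agent_id=5 -> matches Fiona
  - ticket 3 (Login fails): agent_id=NULL, no match -> kept with NULL
  - ticket 4 (Timeout error): agent_id=3 -> matches Carol
  - ticket 5 (Wrong total): agent_id=4 -> matches Aaron
  - ticket 6 (Wrong timezone): agent_id=3 -> matches Carol
  - ticket 7 (Stale cache): agent_id=NULL, no match -> kept with NULL
  - ticket 8 (Bad redirect): agent_id=6 -> matches Zoe
Match against tickets (self):
  - ticket 1 (Export error): blocked_by=NULL -> NULL
  - ticket 2 (Memory leak): blocked_by=1 -> Export error
  - ticket 3 (Login fails): blocked_by=NULL -> NULL
  - ticket 4 (Timeout error): blocked_by=2 -> Memory leak
  - ticket 5 (Wrong total): blocked_by=NULL -> NULL
  - ticket 6 (Wrong timezone): blocked_by=NULL -> NULL
  - ticket 7 (Stale cache): blocked_by=1 -> Export error
  - ticket 8 (Bad redirect): blocked_by=NULL -> NULL

SQL:
SELECT a.title, b.name AS agent, c.title AS blocked_by
FROM tickets a
LEFT JOIN agents b ON a.agent_id = b.id
LEFT JOIN tickets c ON a.blocked_by = c.id

Result:
title          | agent | blocked_by  
---------------+-------+-------------
Export error   | Zoe   | NULL        
Memory leak    | Fiona | Export error
Login fails    | NULL  | NULL        
Timeout error  | Carol | Memory leak 
Wrong total    | Aaron | NULL        
Wrong timezone | Carol | NULL        
Stale cache    | NULL  | Export error
Bad redirect   | Zoe   | NULL        


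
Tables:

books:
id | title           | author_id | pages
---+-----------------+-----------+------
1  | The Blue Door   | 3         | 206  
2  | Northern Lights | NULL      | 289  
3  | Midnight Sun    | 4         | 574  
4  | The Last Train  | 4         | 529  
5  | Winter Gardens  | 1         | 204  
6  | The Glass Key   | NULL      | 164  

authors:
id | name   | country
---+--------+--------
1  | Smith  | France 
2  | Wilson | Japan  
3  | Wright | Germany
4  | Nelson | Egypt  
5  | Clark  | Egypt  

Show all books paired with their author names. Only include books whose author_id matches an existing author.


INNER JOIN keeps only books rows whose author_id matches an id in authors. Walk through each book:
  - book 1 (The Blue Door): author_id=3 -> matches Wright
  - book 2 (Northern Lights): author_id=NULL, no match -> dropped
  - book 3 (Midnight Sun): author_id=4 -> matches Nelson
  - book 4 (The Last Train): author_id=4 -> matches Nelson
  - book 5 (Winter Gardens): author_id=1 -> matches Smith
  - book 6 (The Glass Key): author_id=NULL, no match -> dropped
So 2 of 6 rows are dropped.

SQL:
SELECT a.title, b.name AS author
FROM books a
INNER JOIN authors b ON a.author_id = b.id

Result:
title          | author
---------------+-------
The Blue Door  | Wright
Midnight Sun   | Nelson
The Last Train | Nelson
Winter Gardens | Smith 


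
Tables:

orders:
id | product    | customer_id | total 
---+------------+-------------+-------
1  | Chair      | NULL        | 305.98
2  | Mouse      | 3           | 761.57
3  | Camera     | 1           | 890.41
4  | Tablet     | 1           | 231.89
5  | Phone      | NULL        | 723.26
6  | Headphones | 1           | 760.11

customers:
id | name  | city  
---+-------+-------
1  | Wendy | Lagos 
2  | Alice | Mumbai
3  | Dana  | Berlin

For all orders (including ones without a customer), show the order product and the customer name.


LEFT JOIN keeps every row from orders (the left table); where customer_id has no match in customers, the customer columns become NULL. Walk through each order:
  - order 1 (Chair): customer_id=NULL, no match -> kept with NULL
  - order 2 (Mouse): customer_id=3 -> matches Dana
  - order 3 (Camera): customer_id=1 -> matches Wendy
  - order 4 (Tablet): customer_id=1 -> matches Wendy
  - order 5 (Phone): customer_id=NULL, no match -> kept with NULL
  - order 6 (Headphones): customer_id=1 -> matches Wendy
All 6 rows appear; 2 have NULL customer.

SQL:
SELECT a.product, b.name AS customer
FROM orders a
LEFT JOIN customers b ON a.customer_id = b.id

Result:
product    | customer
-----------+---------
Chair      | NULL    
Mouse      | Dana    
Camera     | Wendy   
Tablet     | Wendy   
Phone      | NULL    
Headphones | Wendy   


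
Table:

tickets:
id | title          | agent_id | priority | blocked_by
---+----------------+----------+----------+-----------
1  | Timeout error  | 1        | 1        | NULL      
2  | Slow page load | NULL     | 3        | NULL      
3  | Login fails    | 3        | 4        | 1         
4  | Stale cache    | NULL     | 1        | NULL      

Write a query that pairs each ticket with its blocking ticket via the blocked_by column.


This is a self-join: tickets is joined to a second copy of itself, matching each row's blocked_by to another row's id. Use LEFT JOIN so rows with blocked_by=NULL are kept.
  - ticket 1 (Timeout error): blocked_by=NULL -> NULL
  - ticket 2 (Slow page load): blocked_by=NULL -> NULL
  - ticket 3 (Login fails): blocked_by=1 -> Timeout error
  - ticket 4 (Stale cache): blocked_by=NULL -> NULL

SQL:
SELECT a.title AS item, b.title AS blocked_by
FROM tickets a
LEFT JOIN tickets b ON a.blocked_by = b.id

Result:
item           | blocked_by   
---------------+--------------
Timeout error  | NULL         
Slow page load | NULL         
Login fails    | Timeout error
Stale cache    | NULL         


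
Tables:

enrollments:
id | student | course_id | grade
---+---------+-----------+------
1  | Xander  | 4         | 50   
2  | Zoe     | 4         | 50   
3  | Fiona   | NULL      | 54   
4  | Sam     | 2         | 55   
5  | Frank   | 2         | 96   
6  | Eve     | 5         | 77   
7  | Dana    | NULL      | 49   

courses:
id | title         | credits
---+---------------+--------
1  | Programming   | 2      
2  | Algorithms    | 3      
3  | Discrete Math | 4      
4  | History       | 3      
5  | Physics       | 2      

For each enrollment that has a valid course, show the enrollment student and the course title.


INNER JOIN keeps only enrollments rows whose course_id matches an id in courses. Walk through each enrollment:
  - enrollment 1 (Xander): course_id=4 -> matches History
  - enrollment 2 (Zoe): course_id=4 -> matches History
  - enrollment 3 (Fiona): course_id=NULL, no match -> dropped
  - enrollment 4 (Sam): course_id=2 -> matches Algorithms
  - enrollment 5 (Frank): course_id=2 -> matches Algorithms
  - enrollment 6 (Eve): course_id=5 -> matches Physics
  - enrollment 7 (Dana): course_id=NULL, no match -> dropped
So 2 of 7 rows are dropped.

SQL:
SELECT a.student, b.title AS course
FROM enrollments a
INNER JOIN courses b ON a.course_id = b.id

Result:
student | course    
--------+-----------
Xander  | History   
Zoe     | History   
Sam     | Algorithms
Frank   | Algorithms
Eve     | Physics   


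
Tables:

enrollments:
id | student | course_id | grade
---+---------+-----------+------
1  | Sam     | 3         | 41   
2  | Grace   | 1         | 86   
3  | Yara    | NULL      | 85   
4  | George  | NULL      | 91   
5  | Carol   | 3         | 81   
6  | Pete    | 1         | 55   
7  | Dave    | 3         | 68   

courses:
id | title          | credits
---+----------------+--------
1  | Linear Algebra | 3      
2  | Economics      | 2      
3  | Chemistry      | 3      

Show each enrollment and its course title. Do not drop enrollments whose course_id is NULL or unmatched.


LEFT JOIN keeps every row from enrollments (the left table); where course_id has no match in courses, the course columns become NULL. Walk through each enrollment:
  - enrollment 1 (Sam): course_id=3 -> matches Chemistry
  - enrollment 2 (Grace): course_id=1 -> matches Linear Algebra
  - enrollment 3 (Yara): course_id=NULL, no match -> kept with NULL
  - enrollment 4 (George): course_id=NULL, no match -> kept with NULL
  - enrollment 5 (Carol): course_id=3 -> matches Chemistry
  - enrollment 6 (Pete): course_id=1 -> matches Linear Algebra
  - enrollment 7 (Dave): course_id=3 -> matches Chemistry
All 7 rows appear; 2 have NULL course.

SQL:
SELECT a.student, b.title AS course
FROM enrollments a
LEFT JOIN courses b ON a.course_id = b.id

Result:
student | course        
--------+---------------
Sam     | Chemistry     
Grace   | Linear Algebra
Yara    | NULL          
George  | NULL          
Carol   | Chemistry     
Pete    | Linear Algebra
Dave    | Chemistry     


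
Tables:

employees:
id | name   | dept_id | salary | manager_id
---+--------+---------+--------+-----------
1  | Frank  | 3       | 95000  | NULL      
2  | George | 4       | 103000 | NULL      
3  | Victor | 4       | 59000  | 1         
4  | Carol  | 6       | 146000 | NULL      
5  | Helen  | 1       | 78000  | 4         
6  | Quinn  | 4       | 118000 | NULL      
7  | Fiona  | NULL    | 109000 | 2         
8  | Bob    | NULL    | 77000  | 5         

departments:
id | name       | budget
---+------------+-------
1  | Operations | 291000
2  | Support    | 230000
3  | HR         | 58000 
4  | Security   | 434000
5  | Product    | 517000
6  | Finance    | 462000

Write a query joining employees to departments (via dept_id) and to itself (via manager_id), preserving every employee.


Two LEFT JOINs from the same base table employees: one to departments via dept_id, one to employees itself via manager_id. Both are LEFT so every employee is preserved.
Match against departments:
  - employee 1 (Frank): dept_id=3 -> matches HR
  - employee 2 (George): dept_id=4 -> matches Security
  - employee 3 (Victor): dept_id=4 -> matches Security
  - employee 4 (Carol): dept_id=6 -> matches Finance
  - employee 5 (Helen): dept_id=1 -> matches Operations
  - employee 6 (Quinn): dept_id=4 -> matches Security
  - employee 7 (Fiona): dept_id=NULL, no match -> kept with NULL
  - employee 8 (Bob): dept_id=NULL, no match -> kept with NULL
Match against employees (self):
  - employee 1 (Frank): manager_id=NULL -> NULL
  - employee 2 (George): manager_id=NULL -> NULL
  - employee 3 (Victor): manager_id=1 -> Frank
  - employee 4 (Carol): manager_id=NULL -> NULL
  - employee 5 (Helen): manager_id=4 -> Carol
  - employee 6 (Quinn): manager_id=NULL -> NULL
  - employee 7 (Fiona): manager_id=2 -> George
  - employee 8 (Bob): manager_id=5 -> Helen

SQL:
SELECT a.name, b.name AS department, c.name AS manager
FROM employees a
LEFT JOIN departments b ON a.dept_id = b.id
LEFT JOIN employees c ON a.manager_id = c.id

Result:
name   | department | manager
-------+------------+--------
Frank  | HR         | NULL   
George | Security   | NULL   
Victor | Security   | Frank  
Carol  | Finance    | NULL   
Helen  | Operations | Carol  
Quinn  | Security   | NULL   
Fiona  | NULL       | George 
Bob    | NULL       | Helen  


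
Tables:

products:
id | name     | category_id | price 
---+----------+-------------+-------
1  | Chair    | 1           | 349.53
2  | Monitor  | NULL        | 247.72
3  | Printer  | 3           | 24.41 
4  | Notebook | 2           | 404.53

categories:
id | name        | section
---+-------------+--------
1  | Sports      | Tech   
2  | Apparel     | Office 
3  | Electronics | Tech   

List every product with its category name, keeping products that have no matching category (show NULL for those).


LEFT JOIN keeps every row from products (the left table); where category_id has no match in categories, the category columns become NULL. Walk through each product:
  - product 1 (Chair): category_id=1 -> matches Sports
  - product 2 (Monitor): category_id=NULL, no match -> kept with NULL
  - product 3 (Printer): category_id=3 -> matches Electronics
  - product 4 (Notebook): category_id=2 -> matches Apparel
All 4 rows appear; 1 has NULL category.

SQL:
SELECT a.name, b.name AS category
FROM products a
LEFT JOIN categories b ON a.category_id = b.id

Result:
name     | category   
---------+------------
Chair    | Sports     
Monitor  | NULL       
Printer  | Electronics
Notebook | Apparel    


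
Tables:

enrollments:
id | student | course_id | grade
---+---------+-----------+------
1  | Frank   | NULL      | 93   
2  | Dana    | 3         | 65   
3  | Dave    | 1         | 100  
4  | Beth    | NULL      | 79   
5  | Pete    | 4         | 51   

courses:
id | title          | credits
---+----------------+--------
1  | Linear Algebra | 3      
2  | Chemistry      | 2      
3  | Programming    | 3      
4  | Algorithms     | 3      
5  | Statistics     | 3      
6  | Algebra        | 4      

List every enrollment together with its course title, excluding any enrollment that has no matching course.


INNER JOIN keeps only enrollments rows whose course_id matches an id in courses. Walk through each enrollment:
  - enrollment 1 (Frank): course_id=NULL, no match -> dropped
  - enrollment 2 (Dana): course_id=3 -> matches Programming
  - enrollment 3 (Dave): course_id=1 -> matches Linear Algebra
  - enrollment 4 (Beth): course_id=NULL, no match -> dropped
  - enrollment 5 (Pete): course_id=4 -> matches Algorithms
So 2 of 5 rows are dropped.

SQL:
SELECT a.student, b.title AS course
FROM enrollments a
INNER JOIN courses b ON a.course_id = b.id

Result:
student | course        
--------+---------------
Dana    | Programming   
Dave    | Linear Algebra
Pete    | Algorithms    


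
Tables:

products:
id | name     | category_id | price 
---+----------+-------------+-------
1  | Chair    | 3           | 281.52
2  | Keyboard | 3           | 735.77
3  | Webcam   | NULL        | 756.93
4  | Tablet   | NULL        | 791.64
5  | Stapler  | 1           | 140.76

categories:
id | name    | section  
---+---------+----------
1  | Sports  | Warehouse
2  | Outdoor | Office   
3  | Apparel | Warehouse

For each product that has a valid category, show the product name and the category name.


INNER JOIN keeps only products rows whose category_id matches an id in categories. Walk through each product:
  - product 1 (Chair): category_id=3 -> matches Apparel
  - product 2 (Keyboard): category_id=3 -> matches Apparel
  - product 3 (Webcam): category_id=NULL, no match -> dropped
  - product 4 (Tablet): category_id=NULL, no match -> dropped
  - product 5 (Stapler): category_id=1 -> matches Sports
So 2 of 5 rows are dropped.

SQL:
SELECT a.name, b.name AS category
FROM products a
INNER JOIN categories b ON a.category_id = b.id

Result:
name     | category
---------+---------
Chair    | Apparel 
Keyboard | Apparel 
Stapler  | Sports  


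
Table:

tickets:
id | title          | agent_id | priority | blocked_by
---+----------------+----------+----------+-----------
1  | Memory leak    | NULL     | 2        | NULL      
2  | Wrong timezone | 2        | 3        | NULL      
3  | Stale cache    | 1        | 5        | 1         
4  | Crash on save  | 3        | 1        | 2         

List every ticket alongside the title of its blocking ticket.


This is a self-join: tickets is joined to a second copy of itself, matching each row's blocked_by to another row's id. Use LEFT JOIN so rows with blocked_by=NULL are kept.
  - ticket 1 (Memory leak): blocked_by=NULL -> NULL
  - ticket 2 (Wrong timezone): blocked_by=NULL -> NULL
  - ticket 3 (Stale cache): blocked_by=1 -> Memory leak
  - ticket 4 (Crash on save): blocked_by=2 -> Wrong timezone

SQL:
SELECT a.title AS item, b.title AS blocked_by
FROM tickets a
LEFT JOIN tickets b ON a.blocked_by = b.id

Result:
item           | blocked_by    
---------------+---------------
Memory leak    | NULL          
Wrong timezone | NULL          
Stale cache    | Memory leak   
Crash on save  | Wrong timezone


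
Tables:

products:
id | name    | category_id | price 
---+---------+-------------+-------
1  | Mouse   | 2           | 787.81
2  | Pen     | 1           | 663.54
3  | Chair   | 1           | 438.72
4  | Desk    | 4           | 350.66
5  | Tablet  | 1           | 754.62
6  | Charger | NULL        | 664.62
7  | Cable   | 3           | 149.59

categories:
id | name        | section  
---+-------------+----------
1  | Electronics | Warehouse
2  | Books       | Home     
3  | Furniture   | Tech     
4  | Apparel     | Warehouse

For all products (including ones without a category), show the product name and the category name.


LEFT JOIN keeps every row from products (the left table); where category_id has no match in categories, the category columns become NULL. Walk through each product:
  - product 1 (Mouse): category_id=2 -> matches Books
  - product 2 (Pen): category_id=1 -> matches Electronics
  - product 3 (Chair): category_id=1 -> matches Electronics
  - product 4 (Desk): category_id=4 -> matches Apparel
  - product 5 (Tablet): category_id=1 -> matches Electronics
  - product 6 (Charger): category_id=NULL, no match -> kept with NULL
  - product 7 (Cable): category_id=3 -> matches Furniture
All 7 rows appear; 1 has NULL category.

SQL:
SELECT a.name, b.name AS category
FROM products a
LEFT JOIN categories b ON a.category_id = b.id

Result:
name    | category   
--------+------------
Mouse   | Books      
Pen     | Electronics
Chair   | Electronics
Desk    | Apparel    
Tablet  | Electronics
Charger | NULL       
Cable   | Furniture  


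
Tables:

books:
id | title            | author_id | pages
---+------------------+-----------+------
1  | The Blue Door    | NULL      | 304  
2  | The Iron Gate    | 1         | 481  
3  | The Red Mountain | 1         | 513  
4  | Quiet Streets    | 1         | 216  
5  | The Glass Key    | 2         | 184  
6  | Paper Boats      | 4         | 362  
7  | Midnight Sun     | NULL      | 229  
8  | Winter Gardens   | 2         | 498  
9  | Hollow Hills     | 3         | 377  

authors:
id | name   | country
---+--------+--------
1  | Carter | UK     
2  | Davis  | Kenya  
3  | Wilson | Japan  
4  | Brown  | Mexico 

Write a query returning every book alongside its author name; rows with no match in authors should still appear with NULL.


LEFT JOIN keeps every row from books (the left table); where author_id has no match in authors, the author columns become NULL. Walk through each book:
  - book 1 (The Blue Door): author_id=NULL, no match -> kept with NULL
  - book 2 (The Iron Gate): author_id=1 -> matches Carter
  - book 3 (The Red Mountain): author_id=1 -> matches Carter
  - book 4 (Quiet Streets): author_id=1 -> matches Carter
  - book 5 (The Glass Key): author_id=2 -> matches Davis
  - book 6 (Paper Boats): author_id=4 -> matches Brown
  - book 7 (Midnight Sun): author_id=NULL, no match -> kept with NULL
  - book 8 (Winter Gardens): author_id=2 -> matches Davis
  - book 9 (Hollow Hills): author_id=3 -> matches Wilson
All 9 rows appear; 2 have NULL author.

SQL:
SELECT a.title, b.name AS author
FROM books a
LEFT JOIN authors b ON a.author_id = b.id

Result:
title            | author
-----------------+-------
The Blue Door    | NULL  
The Iron Gate    | Carter
The Red Mountain | Carter
Quiet Streets    | Carter
The Glass Key    | Davis 
Paper Boats      | Brown 
Midnight Sun     | NULL  
Winter Gardens   | Davis 
Hollow Hills     | Wilson


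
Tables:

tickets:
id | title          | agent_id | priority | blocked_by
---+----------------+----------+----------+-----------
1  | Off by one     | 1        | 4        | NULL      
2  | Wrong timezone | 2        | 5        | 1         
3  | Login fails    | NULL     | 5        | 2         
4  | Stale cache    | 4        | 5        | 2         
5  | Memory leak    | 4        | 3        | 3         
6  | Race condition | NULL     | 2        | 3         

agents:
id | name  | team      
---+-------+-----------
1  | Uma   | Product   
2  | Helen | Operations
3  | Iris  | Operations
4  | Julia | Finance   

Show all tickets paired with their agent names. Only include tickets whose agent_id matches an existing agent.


INNER JOIN keeps only tickets rows whose agent_id matches an id in agents. Walk through each ticket:
  - ticket 1 (Off by one): agent_id=1 -> matches Uma
  - ticket 2 (Wrong timezone): agent_id=2 -> matches Helen
  - ticket 3 (Login fails): agent_id=NULL, no match -> dropped
  - ticket 4 (Stale cache): agent_id=4 -> matches Julia
  - ticket 5 (Memory leak): agent_id=4 -> matches Julia
  - ticket 6 (Race condition): agent_id=NULL, no match -> dropped
So 2 of 6 rows are dropped.

SQL:
SELECT a.title, b.name AS agent
FROM tickets a
INNER JOIN agents b ON a.agent_id = b.id

Result:
title          | agent
---------------+------
Off by one     | Uma  
Wrong timezone | Helen
Stale cache    | Julia
Memory leak    | Julia


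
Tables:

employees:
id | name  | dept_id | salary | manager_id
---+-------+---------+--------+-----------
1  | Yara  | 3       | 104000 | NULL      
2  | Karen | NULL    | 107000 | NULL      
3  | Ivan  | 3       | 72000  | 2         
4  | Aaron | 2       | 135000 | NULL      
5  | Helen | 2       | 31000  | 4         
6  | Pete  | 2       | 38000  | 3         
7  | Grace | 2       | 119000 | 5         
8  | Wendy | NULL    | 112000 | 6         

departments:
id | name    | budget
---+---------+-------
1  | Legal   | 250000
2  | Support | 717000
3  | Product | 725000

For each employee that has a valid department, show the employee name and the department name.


INNER JOIN keeps only employees rows whose dept_id matches an id in departments. Walk through each employee:
  - employee 1 (Yara): dept_id=3 -> matches Product
  - employee 2 (Karen): dept_id=NULL, no match -> dropped
  - employee 3 (Ivan): dept_id=3 -> matches Product
  - employee 4 (Aaron): dept_id=2 -> matches Support
  - employee 5 (Helen): dept_id=2 -> matches Support
  - employee 6 (Pete): dept_id=2 -> matches Support
  - employee 7 (Grace): dept_id=2 -> matches Support
  - employee 8 (Wendy): dept_id=NULL, no match -> dropped
So 2 of 8 rows are dropped.

SQL:
SELECT a.name, b.name AS department
FROM employees a
INNER JOIN departments b ON a.dept_id = b.id

Result:
name  | department
------+-----------
Yara  | Product   
Ivan  | Product   
Aaron | Support   
Helen | Support   
Pete  | Support   
Grace | Support   


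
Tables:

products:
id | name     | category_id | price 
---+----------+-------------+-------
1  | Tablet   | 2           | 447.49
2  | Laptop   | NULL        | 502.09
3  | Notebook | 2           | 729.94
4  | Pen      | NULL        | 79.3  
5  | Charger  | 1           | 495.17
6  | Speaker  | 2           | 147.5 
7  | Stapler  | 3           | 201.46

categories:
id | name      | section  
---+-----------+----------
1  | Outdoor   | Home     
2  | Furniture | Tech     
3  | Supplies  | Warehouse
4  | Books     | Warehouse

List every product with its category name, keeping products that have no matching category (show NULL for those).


LEFT JOIN keeps every row from products (the left table); where category_id has no match in categories, the category columns become NULL. Walk through each product:
  - product 1 (Tablet): category_id=2 -> matches Furniture
  - product 2 (Laptop): category_id=NULL, no match -> kept with NULL
  - product 3 (Notebook): category_id=2 -> matches Furniture
  - product 4 (Pen): category_id=NULL, no match -> kept with NULL
  - product 5 (Charger): category_id=1 -> matches Outdoor
  - product 6 (Speaker): category_id=2 -> matches Furniture
  - product 7 (Stapler): category_id=3 -> matches Supplies
All 7 rows appear; 2 have NULL category.

SQL:
SELECT a.name, b.name AS category
FROM products a
LEFT JOIN categories b ON a.category_id = b.id

Result:
name     | category 
---------+----------
Tablet   | Furniture
Laptop   | NULL     
Notebook | Furniture
Pen      | NULL     
Charger  | Outdoor  
Speaker  | Furniture
Stapler  | Supplies 


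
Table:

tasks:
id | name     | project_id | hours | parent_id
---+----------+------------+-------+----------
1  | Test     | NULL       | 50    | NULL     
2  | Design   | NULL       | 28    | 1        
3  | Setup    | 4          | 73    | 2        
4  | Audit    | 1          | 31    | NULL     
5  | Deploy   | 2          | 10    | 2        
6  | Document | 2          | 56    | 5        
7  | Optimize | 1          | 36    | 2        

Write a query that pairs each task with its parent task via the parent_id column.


This is a self-join: tasks is joined to a second copy of itself, matching each row's parent_id to another row's id. Use LEFT JOIN so rows with parent_id=NULL are kept.
  - task 1 (Test): parent_id=NULL -> NULL
  - task 2 (Design): parent_id=1 -> Test
  - task 3 (Setup): parent_id=2 -> Design
  - task 4 (Audit): parent_id=NULL -> NULL
  - task 5 (Deploy): parent_id=2 -> Design
  - task 6 (Document): parent_id=5 -> Deploy
  - task 7 (Optimize): parent_id=2 -> Design

SQL:
SELECT a.name AS item, b.name AS parent
FROM tasks a
LEFT JOIN tasks b ON a.parent_id = b.id

Result:
item     | parent
---------+-------
Test     | NULL  
Design   | Test  
Setup    | Design
Audit    | NULL  
Deploy   | Design
Document | Deploy
Optimize | Design


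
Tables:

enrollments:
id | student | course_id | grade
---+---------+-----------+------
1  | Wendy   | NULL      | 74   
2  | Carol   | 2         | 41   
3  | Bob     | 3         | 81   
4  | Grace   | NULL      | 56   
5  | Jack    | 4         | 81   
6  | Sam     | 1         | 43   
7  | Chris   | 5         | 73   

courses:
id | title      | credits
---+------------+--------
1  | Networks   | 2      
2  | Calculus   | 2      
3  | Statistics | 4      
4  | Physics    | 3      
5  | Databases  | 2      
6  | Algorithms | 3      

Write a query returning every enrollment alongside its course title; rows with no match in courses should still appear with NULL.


LEFT JOIN keeps every row from enrollments (the left table); where course_id has no match in courses, the course columns become NULL. Walk through each enrollment:
  - enrollment 1 (Wendy): course_id=NULL, no match -> kept with NULL
  - enrollment 2 (Carol): course_id=2 -> matches Calculus
  - enrollment 3 (Bob): course_id=3 -> matches Statistics
  - enrollment 4 (Grace): course_id=NULL, no match -> kept with NULL
  - enrollment 5 (Jack): course_id=4 -> matches Physics
  - enrollment 6 (Sam): course_id=1 -> matches Networks
  - enrollment 7 (Chris): course_id=5 -> matches Databases
All 7 rows appear; 2 have NULL course.

SQL:
SELECT a.student, b.title AS course
FROM enrollments a
LEFT JOIN courses b ON a.course_id = b.id

Result:
student | course    
--------+-----------
Wendy   | NULL      
Carol   | Calculus  
Bob     | Statistics
Grace   | NULL      
Jack    | Physics   
Sam     | Networks  
Chris   | Databases 


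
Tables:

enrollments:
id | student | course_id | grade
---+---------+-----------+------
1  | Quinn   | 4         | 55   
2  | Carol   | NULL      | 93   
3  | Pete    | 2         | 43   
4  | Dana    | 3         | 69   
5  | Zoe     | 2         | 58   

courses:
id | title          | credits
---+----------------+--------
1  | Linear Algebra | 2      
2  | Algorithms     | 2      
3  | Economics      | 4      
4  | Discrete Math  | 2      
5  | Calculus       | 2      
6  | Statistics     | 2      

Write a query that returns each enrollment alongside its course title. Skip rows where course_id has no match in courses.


INNER JOIN keeps only enrollments rows whose course_id matches an id in courses. Walk through each enrollment:
  - enrollment 1 (Quinn): course_id=4 -> matches Discrete Math
  - enrollment 2 (Carol): course_id=NULL, no match -> dropped
  - enrollment 3 (Pete): course_id=2 -> matches Algorithms
  - enrollment 4 (Dana): course_id=3 -> matches Economics
  - enrollment 5 (Zoe): course_id=2 -> matches Algorithms
So 1 of 5 rows is dropped.

SQL:
SELECT a.student, b.title AS course
FROM enrollments a
INNER JOIN courses b ON a.course_id = b.id

Result:
student | course       
--------+--------------
Quinn   | Discrete Math
Pete    | Algorithms   
Dana    | Economics    
Zoe     | Algorithms   


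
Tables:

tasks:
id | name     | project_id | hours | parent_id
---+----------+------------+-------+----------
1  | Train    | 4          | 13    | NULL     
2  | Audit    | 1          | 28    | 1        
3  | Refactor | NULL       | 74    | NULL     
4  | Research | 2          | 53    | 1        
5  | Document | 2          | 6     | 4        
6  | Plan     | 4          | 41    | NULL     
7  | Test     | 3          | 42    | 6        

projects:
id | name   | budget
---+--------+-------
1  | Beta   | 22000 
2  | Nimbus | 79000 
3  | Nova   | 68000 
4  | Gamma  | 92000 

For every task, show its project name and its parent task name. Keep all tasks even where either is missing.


Two LEFT JOINs from the same base table tasks: one to projects via project_id, one to tasks itself via parent_id. Both are LEFT so every task is preserved.
Match against projects:
  - task 1 (Train): project_id=4 -> matches Gamma
  - task 2 (Audit): project_id=1 -> matches Beta
  - task 3 (Refactor): project_id=NULL, no match -> kept with NULL
  - task 4 (Research): project_id=2 -> matches Nimbus
  - task 5 (Document): project_id=2 -> matches Nimbus
  - task 6 (Plan): project_id=4 -> matches Gamma
  - task 7 (Test): project_id=3 -> matches Nova
Match against tasks (self):
  - task 1 (Train): parent_id=NULL -> NULL
  - task 2 (Audit): parent_id=1 -> Train
  - task 3 (Refactor): parent_id=NULL -> NULL
  - task 4 (Research): parent_id=1 -> Train
  - task 5 (Document): parent_id=4 -> Research
  - task 6 (Plan): parent_id=NULL -> NULL
  - task 7 (Test): parent_id=6 -> Plan

SQL:
SELECT a.name, b.name AS project, c.name AS parent
FROM tasks a
LEFT JOIN projects b ON a.project_id = b.id
LEFT JOIN tasks c ON a.parent_id = c.id

Result:
name     | project | parent  
---------+---------+---------
Train    | Gamma   | NULL    
Audit    | Beta    | Train   
Refactor | NULL    | NULL    
Research | Nimbus  | Train   
Document | Nimbus  | Research
Plan     | Gamma   | NULL    
Test     | Nova    | Plan    


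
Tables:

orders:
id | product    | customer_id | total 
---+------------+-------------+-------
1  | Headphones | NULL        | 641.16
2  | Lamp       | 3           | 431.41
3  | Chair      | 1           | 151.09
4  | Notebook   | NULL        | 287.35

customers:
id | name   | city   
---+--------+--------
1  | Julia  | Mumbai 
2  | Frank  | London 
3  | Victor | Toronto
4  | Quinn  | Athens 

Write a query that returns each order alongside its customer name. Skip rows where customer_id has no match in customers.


INNER JOIN keeps only orders rows whose customer_id matches an id in customers. Walk through each order:
  - order 1 (Headphones): customer_id=NULL, no match -> dropped
  - order 2 (Lamp): customer_id=3 -> matches Victor
  - order 3 (Chair): customer_id=1 -> matches Julia
  - order 4 (Notebook): customer_id=NULL, no match -> dropped
So 2 of 4 rows are dropped.

SQL:
SELECT a.product, b.name AS customer
FROM orders a
INNER JOIN customers b ON a.customer_id = b.id

Result:
product | customer
--------+---------
Lamp    | Victor  
Chair   | Julia   


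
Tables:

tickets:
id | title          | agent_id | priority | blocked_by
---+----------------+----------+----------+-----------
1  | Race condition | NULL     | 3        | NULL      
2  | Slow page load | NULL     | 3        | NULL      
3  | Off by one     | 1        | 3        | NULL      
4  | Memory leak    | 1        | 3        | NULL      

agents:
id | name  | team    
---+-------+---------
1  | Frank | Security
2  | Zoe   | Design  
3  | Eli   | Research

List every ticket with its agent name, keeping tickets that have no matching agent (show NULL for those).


LEFT JOIN keeps every row from tickets (the left table); where agent_id has no match in agents, the agent columns become NULL. Walk through each ticket:
  - ticket 1 (Race condition): agent_id=NULL, no match -> kept with NULL
  - ticket 2 (Slow page load): agent_id=NULL, no match -> kept with NULL
  - ticket 3 (Off by one): agent_id=1 -> matches Frank
  - ticket 4 (Memory leak): agent_id=1 -> matches Frank
All 4 rows appear; 2 have NULL agent.

SQL:
SELECT a.title, b.name AS agent
FROM tickets a
LEFT JOIN agents b ON a.agent_id = b.id

Result:
title          | agent
---------------+------
Race condition | NULL 
Slow page load | NULL 
Off by one     | Frank
Memory leak    | Frank


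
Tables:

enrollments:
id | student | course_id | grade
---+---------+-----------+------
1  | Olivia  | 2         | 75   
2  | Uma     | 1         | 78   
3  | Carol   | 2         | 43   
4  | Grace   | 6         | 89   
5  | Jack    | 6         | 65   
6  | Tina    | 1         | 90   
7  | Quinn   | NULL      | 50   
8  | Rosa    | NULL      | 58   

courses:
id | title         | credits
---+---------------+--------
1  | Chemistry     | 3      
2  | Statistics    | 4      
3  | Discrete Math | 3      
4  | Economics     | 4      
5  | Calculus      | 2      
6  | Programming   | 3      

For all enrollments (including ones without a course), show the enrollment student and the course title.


LEFT JOIN keeps every row from enrollments (the left table); where course_id has no match in courses, the course columns become NULL. Walk through each enrollment:
  - enrollment 1 (Olivia): course_id=2 -> matches Statistics
  - enrollment 2 (Uma): course_id=1 -> matches Chemistry
  - enrollment 3 (Carol): course_id=2 -> matches Statistics
  - enrollment 4 (Grace): course_id=6 -> matches Programming
  - enrollment 5 (Jack): course_id=6 -> matches Programming
  - enrollment 6 (Tina): course_id=1 -> matches Chemistry
  - enrollment 7 (Quinn): course_id=NULL, no match -> kept with NULL
  - enrollment 8 (Rosa): course_id=NULL, no match -> kept with NULL
All 8 rows appear; 2 have NULL course.

SQL:
SELECT a.student, b.title AS course
FROM enrollments a
LEFT JOIN courses b ON a.course_id = b.id

Result:
student | course     
--------+------------
Olivia  | Statistics 
Uma     | Chemistry  
Carol   | Statistics 
Grace   | Programming
Jack    | Programming
Tina    | Chemistry  
Quinn   | NULL       
Rosa    | NULL       


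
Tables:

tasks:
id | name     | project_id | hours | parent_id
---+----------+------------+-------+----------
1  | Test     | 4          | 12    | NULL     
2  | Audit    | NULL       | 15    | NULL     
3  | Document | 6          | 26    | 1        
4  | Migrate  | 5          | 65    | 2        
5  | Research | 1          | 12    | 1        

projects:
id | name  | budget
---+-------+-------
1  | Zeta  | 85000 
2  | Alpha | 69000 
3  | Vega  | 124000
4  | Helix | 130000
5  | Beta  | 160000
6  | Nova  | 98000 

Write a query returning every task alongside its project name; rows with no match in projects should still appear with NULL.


LEFT JOIN keeps every row from tasks (the left table); where project_id has no match in projects, the project columns become NULL. Walk through each task:
  - task 1 (Test): project_id=4 -> matches Helix
  - task 2 (Audit): project_id=NULL, no match -> kept with NULL
  - task 3 (Document): project_id=6 -> matches Nova
  - task 4 (Migrate): project_id=5 -> matches Beta
  - task 5 (Research): project_id=1 -> matches Zeta
All 5 rows appear; 1 has NULL project.

SQL:
SELECT a.name, b.name AS project
FROM tasks a
LEFT JOIN projects b ON a.project_id = b.id

Result:
name     | project
---------+--------
Test     | Helix  
Audit    | NULL   
Document | Nova   
Migrate  | Beta   
Research | Zeta   
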